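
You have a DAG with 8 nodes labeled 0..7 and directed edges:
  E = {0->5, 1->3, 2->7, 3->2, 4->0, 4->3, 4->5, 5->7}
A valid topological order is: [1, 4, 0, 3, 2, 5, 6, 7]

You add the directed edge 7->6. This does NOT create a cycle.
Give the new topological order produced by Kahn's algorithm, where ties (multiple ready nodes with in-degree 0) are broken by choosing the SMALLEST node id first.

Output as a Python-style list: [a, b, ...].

Answer: [1, 4, 0, 3, 2, 5, 7, 6]

Derivation:
Old toposort: [1, 4, 0, 3, 2, 5, 6, 7]
Added edge: 7->6
Position of 7 (7) > position of 6 (6). Must reorder: 7 must now come before 6.
Run Kahn's algorithm (break ties by smallest node id):
  initial in-degrees: [1, 0, 1, 2, 0, 2, 1, 2]
  ready (indeg=0): [1, 4]
  pop 1: indeg[3]->1 | ready=[4] | order so far=[1]
  pop 4: indeg[0]->0; indeg[3]->0; indeg[5]->1 | ready=[0, 3] | order so far=[1, 4]
  pop 0: indeg[5]->0 | ready=[3, 5] | order so far=[1, 4, 0]
  pop 3: indeg[2]->0 | ready=[2, 5] | order so far=[1, 4, 0, 3]
  pop 2: indeg[7]->1 | ready=[5] | order so far=[1, 4, 0, 3, 2]
  pop 5: indeg[7]->0 | ready=[7] | order so far=[1, 4, 0, 3, 2, 5]
  pop 7: indeg[6]->0 | ready=[6] | order so far=[1, 4, 0, 3, 2, 5, 7]
  pop 6: no out-edges | ready=[] | order so far=[1, 4, 0, 3, 2, 5, 7, 6]
  Result: [1, 4, 0, 3, 2, 5, 7, 6]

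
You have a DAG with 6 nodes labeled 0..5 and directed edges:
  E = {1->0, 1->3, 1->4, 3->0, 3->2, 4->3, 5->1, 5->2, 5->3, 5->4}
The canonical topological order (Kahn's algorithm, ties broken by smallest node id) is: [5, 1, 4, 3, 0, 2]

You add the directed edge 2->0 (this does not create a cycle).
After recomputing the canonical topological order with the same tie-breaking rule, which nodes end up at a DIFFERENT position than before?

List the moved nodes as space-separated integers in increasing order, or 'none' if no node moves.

Answer: 0 2

Derivation:
Old toposort: [5, 1, 4, 3, 0, 2]
Added edge 2->0
Recompute Kahn (smallest-id tiebreak):
  initial in-degrees: [3, 1, 2, 3, 2, 0]
  ready (indeg=0): [5]
  pop 5: indeg[1]->0; indeg[2]->1; indeg[3]->2; indeg[4]->1 | ready=[1] | order so far=[5]
  pop 1: indeg[0]->2; indeg[3]->1; indeg[4]->0 | ready=[4] | order so far=[5, 1]
  pop 4: indeg[3]->0 | ready=[3] | order so far=[5, 1, 4]
  pop 3: indeg[0]->1; indeg[2]->0 | ready=[2] | order so far=[5, 1, 4, 3]
  pop 2: indeg[0]->0 | ready=[0] | order so far=[5, 1, 4, 3, 2]
  pop 0: no out-edges | ready=[] | order so far=[5, 1, 4, 3, 2, 0]
New canonical toposort: [5, 1, 4, 3, 2, 0]
Compare positions:
  Node 0: index 4 -> 5 (moved)
  Node 1: index 1 -> 1 (same)
  Node 2: index 5 -> 4 (moved)
  Node 3: index 3 -> 3 (same)
  Node 4: index 2 -> 2 (same)
  Node 5: index 0 -> 0 (same)
Nodes that changed position: 0 2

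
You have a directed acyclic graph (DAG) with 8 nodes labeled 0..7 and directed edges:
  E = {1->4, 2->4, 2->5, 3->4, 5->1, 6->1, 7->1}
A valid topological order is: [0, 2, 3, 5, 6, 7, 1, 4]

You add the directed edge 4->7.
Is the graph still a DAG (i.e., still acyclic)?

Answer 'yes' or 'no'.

Given toposort: [0, 2, 3, 5, 6, 7, 1, 4]
Position of 4: index 7; position of 7: index 5
New edge 4->7: backward (u after v in old order)
Backward edge: old toposort is now invalid. Check if this creates a cycle.
Does 7 already reach 4? Reachable from 7: [1, 4, 7]. YES -> cycle!
Still a DAG? no

Answer: no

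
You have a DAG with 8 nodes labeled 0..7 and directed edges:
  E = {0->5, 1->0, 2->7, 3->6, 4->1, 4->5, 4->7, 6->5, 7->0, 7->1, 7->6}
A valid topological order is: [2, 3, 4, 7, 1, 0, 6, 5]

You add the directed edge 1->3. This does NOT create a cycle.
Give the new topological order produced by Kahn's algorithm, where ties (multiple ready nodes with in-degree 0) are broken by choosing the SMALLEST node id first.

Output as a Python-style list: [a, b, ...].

Answer: [2, 4, 7, 1, 0, 3, 6, 5]

Derivation:
Old toposort: [2, 3, 4, 7, 1, 0, 6, 5]
Added edge: 1->3
Position of 1 (4) > position of 3 (1). Must reorder: 1 must now come before 3.
Run Kahn's algorithm (break ties by smallest node id):
  initial in-degrees: [2, 2, 0, 1, 0, 3, 2, 2]
  ready (indeg=0): [2, 4]
  pop 2: indeg[7]->1 | ready=[4] | order so far=[2]
  pop 4: indeg[1]->1; indeg[5]->2; indeg[7]->0 | ready=[7] | order so far=[2, 4]
  pop 7: indeg[0]->1; indeg[1]->0; indeg[6]->1 | ready=[1] | order so far=[2, 4, 7]
  pop 1: indeg[0]->0; indeg[3]->0 | ready=[0, 3] | order so far=[2, 4, 7, 1]
  pop 0: indeg[5]->1 | ready=[3] | order so far=[2, 4, 7, 1, 0]
  pop 3: indeg[6]->0 | ready=[6] | order so far=[2, 4, 7, 1, 0, 3]
  pop 6: indeg[5]->0 | ready=[5] | order so far=[2, 4, 7, 1, 0, 3, 6]
  pop 5: no out-edges | ready=[] | order so far=[2, 4, 7, 1, 0, 3, 6, 5]
  Result: [2, 4, 7, 1, 0, 3, 6, 5]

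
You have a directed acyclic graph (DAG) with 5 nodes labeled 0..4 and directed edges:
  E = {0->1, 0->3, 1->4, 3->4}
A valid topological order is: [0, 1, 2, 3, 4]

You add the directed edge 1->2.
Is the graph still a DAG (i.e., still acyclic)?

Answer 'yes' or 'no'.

Answer: yes

Derivation:
Given toposort: [0, 1, 2, 3, 4]
Position of 1: index 1; position of 2: index 2
New edge 1->2: forward
Forward edge: respects the existing order. Still a DAG, same toposort still valid.
Still a DAG? yes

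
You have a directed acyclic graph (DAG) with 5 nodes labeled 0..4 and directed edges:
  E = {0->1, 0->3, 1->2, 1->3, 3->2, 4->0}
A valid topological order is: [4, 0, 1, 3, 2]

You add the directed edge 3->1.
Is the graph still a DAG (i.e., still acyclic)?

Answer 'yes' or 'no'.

Given toposort: [4, 0, 1, 3, 2]
Position of 3: index 3; position of 1: index 2
New edge 3->1: backward (u after v in old order)
Backward edge: old toposort is now invalid. Check if this creates a cycle.
Does 1 already reach 3? Reachable from 1: [1, 2, 3]. YES -> cycle!
Still a DAG? no

Answer: no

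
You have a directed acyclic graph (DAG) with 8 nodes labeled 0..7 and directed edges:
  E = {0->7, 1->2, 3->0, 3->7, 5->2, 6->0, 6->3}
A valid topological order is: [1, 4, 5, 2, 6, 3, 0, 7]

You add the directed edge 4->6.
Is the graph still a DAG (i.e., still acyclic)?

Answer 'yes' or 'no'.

Answer: yes

Derivation:
Given toposort: [1, 4, 5, 2, 6, 3, 0, 7]
Position of 4: index 1; position of 6: index 4
New edge 4->6: forward
Forward edge: respects the existing order. Still a DAG, same toposort still valid.
Still a DAG? yes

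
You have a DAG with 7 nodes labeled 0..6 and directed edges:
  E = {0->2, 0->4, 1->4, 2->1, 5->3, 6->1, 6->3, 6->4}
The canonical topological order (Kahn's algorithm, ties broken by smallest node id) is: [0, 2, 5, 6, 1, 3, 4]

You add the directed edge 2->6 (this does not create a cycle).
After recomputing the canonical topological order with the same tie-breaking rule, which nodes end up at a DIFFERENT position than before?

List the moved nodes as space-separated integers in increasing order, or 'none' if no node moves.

Answer: none

Derivation:
Old toposort: [0, 2, 5, 6, 1, 3, 4]
Added edge 2->6
Recompute Kahn (smallest-id tiebreak):
  initial in-degrees: [0, 2, 1, 2, 3, 0, 1]
  ready (indeg=0): [0, 5]
  pop 0: indeg[2]->0; indeg[4]->2 | ready=[2, 5] | order so far=[0]
  pop 2: indeg[1]->1; indeg[6]->0 | ready=[5, 6] | order so far=[0, 2]
  pop 5: indeg[3]->1 | ready=[6] | order so far=[0, 2, 5]
  pop 6: indeg[1]->0; indeg[3]->0; indeg[4]->1 | ready=[1, 3] | order so far=[0, 2, 5, 6]
  pop 1: indeg[4]->0 | ready=[3, 4] | order so far=[0, 2, 5, 6, 1]
  pop 3: no out-edges | ready=[4] | order so far=[0, 2, 5, 6, 1, 3]
  pop 4: no out-edges | ready=[] | order so far=[0, 2, 5, 6, 1, 3, 4]
New canonical toposort: [0, 2, 5, 6, 1, 3, 4]
Compare positions:
  Node 0: index 0 -> 0 (same)
  Node 1: index 4 -> 4 (same)
  Node 2: index 1 -> 1 (same)
  Node 3: index 5 -> 5 (same)
  Node 4: index 6 -> 6 (same)
  Node 5: index 2 -> 2 (same)
  Node 6: index 3 -> 3 (same)
Nodes that changed position: none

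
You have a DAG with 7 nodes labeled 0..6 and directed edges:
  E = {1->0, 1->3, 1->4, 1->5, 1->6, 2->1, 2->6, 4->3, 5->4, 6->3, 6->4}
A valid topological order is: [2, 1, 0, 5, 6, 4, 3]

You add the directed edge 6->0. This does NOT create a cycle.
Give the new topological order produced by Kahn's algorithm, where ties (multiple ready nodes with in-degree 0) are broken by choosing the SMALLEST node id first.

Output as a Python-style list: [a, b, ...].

Answer: [2, 1, 5, 6, 0, 4, 3]

Derivation:
Old toposort: [2, 1, 0, 5, 6, 4, 3]
Added edge: 6->0
Position of 6 (4) > position of 0 (2). Must reorder: 6 must now come before 0.
Run Kahn's algorithm (break ties by smallest node id):
  initial in-degrees: [2, 1, 0, 3, 3, 1, 2]
  ready (indeg=0): [2]
  pop 2: indeg[1]->0; indeg[6]->1 | ready=[1] | order so far=[2]
  pop 1: indeg[0]->1; indeg[3]->2; indeg[4]->2; indeg[5]->0; indeg[6]->0 | ready=[5, 6] | order so far=[2, 1]
  pop 5: indeg[4]->1 | ready=[6] | order so far=[2, 1, 5]
  pop 6: indeg[0]->0; indeg[3]->1; indeg[4]->0 | ready=[0, 4] | order so far=[2, 1, 5, 6]
  pop 0: no out-edges | ready=[4] | order so far=[2, 1, 5, 6, 0]
  pop 4: indeg[3]->0 | ready=[3] | order so far=[2, 1, 5, 6, 0, 4]
  pop 3: no out-edges | ready=[] | order so far=[2, 1, 5, 6, 0, 4, 3]
  Result: [2, 1, 5, 6, 0, 4, 3]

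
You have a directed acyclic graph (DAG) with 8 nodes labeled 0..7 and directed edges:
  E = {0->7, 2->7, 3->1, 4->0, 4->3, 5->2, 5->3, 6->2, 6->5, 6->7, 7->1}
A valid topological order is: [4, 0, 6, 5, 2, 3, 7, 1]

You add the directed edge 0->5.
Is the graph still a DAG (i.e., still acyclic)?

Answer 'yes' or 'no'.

Given toposort: [4, 0, 6, 5, 2, 3, 7, 1]
Position of 0: index 1; position of 5: index 3
New edge 0->5: forward
Forward edge: respects the existing order. Still a DAG, same toposort still valid.
Still a DAG? yes

Answer: yes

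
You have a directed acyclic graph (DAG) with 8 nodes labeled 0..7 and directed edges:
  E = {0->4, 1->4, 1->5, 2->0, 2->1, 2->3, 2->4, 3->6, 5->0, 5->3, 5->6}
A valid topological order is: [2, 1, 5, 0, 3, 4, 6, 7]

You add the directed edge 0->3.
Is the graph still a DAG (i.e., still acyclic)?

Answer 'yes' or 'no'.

Given toposort: [2, 1, 5, 0, 3, 4, 6, 7]
Position of 0: index 3; position of 3: index 4
New edge 0->3: forward
Forward edge: respects the existing order. Still a DAG, same toposort still valid.
Still a DAG? yes

Answer: yes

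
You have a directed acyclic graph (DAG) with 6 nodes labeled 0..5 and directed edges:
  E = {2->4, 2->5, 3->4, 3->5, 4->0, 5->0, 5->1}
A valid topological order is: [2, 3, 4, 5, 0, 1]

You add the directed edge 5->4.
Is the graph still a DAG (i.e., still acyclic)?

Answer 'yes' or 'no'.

Given toposort: [2, 3, 4, 5, 0, 1]
Position of 5: index 3; position of 4: index 2
New edge 5->4: backward (u after v in old order)
Backward edge: old toposort is now invalid. Check if this creates a cycle.
Does 4 already reach 5? Reachable from 4: [0, 4]. NO -> still a DAG (reorder needed).
Still a DAG? yes

Answer: yes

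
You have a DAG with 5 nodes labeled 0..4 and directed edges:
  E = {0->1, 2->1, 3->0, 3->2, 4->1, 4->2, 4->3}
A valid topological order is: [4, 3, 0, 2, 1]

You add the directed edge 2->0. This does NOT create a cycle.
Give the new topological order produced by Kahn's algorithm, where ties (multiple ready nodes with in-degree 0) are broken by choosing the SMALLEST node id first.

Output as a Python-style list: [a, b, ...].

Answer: [4, 3, 2, 0, 1]

Derivation:
Old toposort: [4, 3, 0, 2, 1]
Added edge: 2->0
Position of 2 (3) > position of 0 (2). Must reorder: 2 must now come before 0.
Run Kahn's algorithm (break ties by smallest node id):
  initial in-degrees: [2, 3, 2, 1, 0]
  ready (indeg=0): [4]
  pop 4: indeg[1]->2; indeg[2]->1; indeg[3]->0 | ready=[3] | order so far=[4]
  pop 3: indeg[0]->1; indeg[2]->0 | ready=[2] | order so far=[4, 3]
  pop 2: indeg[0]->0; indeg[1]->1 | ready=[0] | order so far=[4, 3, 2]
  pop 0: indeg[1]->0 | ready=[1] | order so far=[4, 3, 2, 0]
  pop 1: no out-edges | ready=[] | order so far=[4, 3, 2, 0, 1]
  Result: [4, 3, 2, 0, 1]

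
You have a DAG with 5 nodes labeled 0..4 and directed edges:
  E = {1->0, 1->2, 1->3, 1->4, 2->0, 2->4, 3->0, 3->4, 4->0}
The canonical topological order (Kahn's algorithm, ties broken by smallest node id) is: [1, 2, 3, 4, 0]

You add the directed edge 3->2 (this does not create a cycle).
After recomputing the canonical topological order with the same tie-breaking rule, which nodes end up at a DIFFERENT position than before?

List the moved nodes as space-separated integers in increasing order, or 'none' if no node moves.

Answer: 2 3

Derivation:
Old toposort: [1, 2, 3, 4, 0]
Added edge 3->2
Recompute Kahn (smallest-id tiebreak):
  initial in-degrees: [4, 0, 2, 1, 3]
  ready (indeg=0): [1]
  pop 1: indeg[0]->3; indeg[2]->1; indeg[3]->0; indeg[4]->2 | ready=[3] | order so far=[1]
  pop 3: indeg[0]->2; indeg[2]->0; indeg[4]->1 | ready=[2] | order so far=[1, 3]
  pop 2: indeg[0]->1; indeg[4]->0 | ready=[4] | order so far=[1, 3, 2]
  pop 4: indeg[0]->0 | ready=[0] | order so far=[1, 3, 2, 4]
  pop 0: no out-edges | ready=[] | order so far=[1, 3, 2, 4, 0]
New canonical toposort: [1, 3, 2, 4, 0]
Compare positions:
  Node 0: index 4 -> 4 (same)
  Node 1: index 0 -> 0 (same)
  Node 2: index 1 -> 2 (moved)
  Node 3: index 2 -> 1 (moved)
  Node 4: index 3 -> 3 (same)
Nodes that changed position: 2 3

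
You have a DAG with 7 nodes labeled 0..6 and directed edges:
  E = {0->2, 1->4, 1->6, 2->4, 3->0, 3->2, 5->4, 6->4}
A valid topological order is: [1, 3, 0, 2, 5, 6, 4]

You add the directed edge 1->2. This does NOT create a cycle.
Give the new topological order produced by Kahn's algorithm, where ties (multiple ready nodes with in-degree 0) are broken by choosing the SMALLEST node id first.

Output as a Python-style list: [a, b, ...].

Old toposort: [1, 3, 0, 2, 5, 6, 4]
Added edge: 1->2
Position of 1 (0) < position of 2 (3). Old order still valid.
Run Kahn's algorithm (break ties by smallest node id):
  initial in-degrees: [1, 0, 3, 0, 4, 0, 1]
  ready (indeg=0): [1, 3, 5]
  pop 1: indeg[2]->2; indeg[4]->3; indeg[6]->0 | ready=[3, 5, 6] | order so far=[1]
  pop 3: indeg[0]->0; indeg[2]->1 | ready=[0, 5, 6] | order so far=[1, 3]
  pop 0: indeg[2]->0 | ready=[2, 5, 6] | order so far=[1, 3, 0]
  pop 2: indeg[4]->2 | ready=[5, 6] | order so far=[1, 3, 0, 2]
  pop 5: indeg[4]->1 | ready=[6] | order so far=[1, 3, 0, 2, 5]
  pop 6: indeg[4]->0 | ready=[4] | order so far=[1, 3, 0, 2, 5, 6]
  pop 4: no out-edges | ready=[] | order so far=[1, 3, 0, 2, 5, 6, 4]
  Result: [1, 3, 0, 2, 5, 6, 4]

Answer: [1, 3, 0, 2, 5, 6, 4]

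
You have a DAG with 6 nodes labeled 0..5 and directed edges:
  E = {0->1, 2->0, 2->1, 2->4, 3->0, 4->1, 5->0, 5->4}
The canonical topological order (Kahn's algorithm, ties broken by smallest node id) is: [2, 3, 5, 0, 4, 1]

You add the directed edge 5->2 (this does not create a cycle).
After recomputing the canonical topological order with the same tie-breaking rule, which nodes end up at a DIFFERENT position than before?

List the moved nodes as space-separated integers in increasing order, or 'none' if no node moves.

Old toposort: [2, 3, 5, 0, 4, 1]
Added edge 5->2
Recompute Kahn (smallest-id tiebreak):
  initial in-degrees: [3, 3, 1, 0, 2, 0]
  ready (indeg=0): [3, 5]
  pop 3: indeg[0]->2 | ready=[5] | order so far=[3]
  pop 5: indeg[0]->1; indeg[2]->0; indeg[4]->1 | ready=[2] | order so far=[3, 5]
  pop 2: indeg[0]->0; indeg[1]->2; indeg[4]->0 | ready=[0, 4] | order so far=[3, 5, 2]
  pop 0: indeg[1]->1 | ready=[4] | order so far=[3, 5, 2, 0]
  pop 4: indeg[1]->0 | ready=[1] | order so far=[3, 5, 2, 0, 4]
  pop 1: no out-edges | ready=[] | order so far=[3, 5, 2, 0, 4, 1]
New canonical toposort: [3, 5, 2, 0, 4, 1]
Compare positions:
  Node 0: index 3 -> 3 (same)
  Node 1: index 5 -> 5 (same)
  Node 2: index 0 -> 2 (moved)
  Node 3: index 1 -> 0 (moved)
  Node 4: index 4 -> 4 (same)
  Node 5: index 2 -> 1 (moved)
Nodes that changed position: 2 3 5

Answer: 2 3 5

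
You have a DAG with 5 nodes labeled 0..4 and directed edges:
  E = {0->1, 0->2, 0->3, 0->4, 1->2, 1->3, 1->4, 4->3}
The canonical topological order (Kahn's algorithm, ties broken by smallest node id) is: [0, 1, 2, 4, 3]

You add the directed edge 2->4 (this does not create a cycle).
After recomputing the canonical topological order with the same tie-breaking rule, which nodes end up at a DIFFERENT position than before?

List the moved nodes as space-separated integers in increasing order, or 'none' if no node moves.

Old toposort: [0, 1, 2, 4, 3]
Added edge 2->4
Recompute Kahn (smallest-id tiebreak):
  initial in-degrees: [0, 1, 2, 3, 3]
  ready (indeg=0): [0]
  pop 0: indeg[1]->0; indeg[2]->1; indeg[3]->2; indeg[4]->2 | ready=[1] | order so far=[0]
  pop 1: indeg[2]->0; indeg[3]->1; indeg[4]->1 | ready=[2] | order so far=[0, 1]
  pop 2: indeg[4]->0 | ready=[4] | order so far=[0, 1, 2]
  pop 4: indeg[3]->0 | ready=[3] | order so far=[0, 1, 2, 4]
  pop 3: no out-edges | ready=[] | order so far=[0, 1, 2, 4, 3]
New canonical toposort: [0, 1, 2, 4, 3]
Compare positions:
  Node 0: index 0 -> 0 (same)
  Node 1: index 1 -> 1 (same)
  Node 2: index 2 -> 2 (same)
  Node 3: index 4 -> 4 (same)
  Node 4: index 3 -> 3 (same)
Nodes that changed position: none

Answer: none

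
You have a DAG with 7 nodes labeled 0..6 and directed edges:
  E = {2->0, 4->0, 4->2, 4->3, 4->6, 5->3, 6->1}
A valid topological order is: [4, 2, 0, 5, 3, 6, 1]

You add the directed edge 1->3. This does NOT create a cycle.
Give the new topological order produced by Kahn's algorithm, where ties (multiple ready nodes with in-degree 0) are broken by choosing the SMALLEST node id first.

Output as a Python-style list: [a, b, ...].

Answer: [4, 2, 0, 5, 6, 1, 3]

Derivation:
Old toposort: [4, 2, 0, 5, 3, 6, 1]
Added edge: 1->3
Position of 1 (6) > position of 3 (4). Must reorder: 1 must now come before 3.
Run Kahn's algorithm (break ties by smallest node id):
  initial in-degrees: [2, 1, 1, 3, 0, 0, 1]
  ready (indeg=0): [4, 5]
  pop 4: indeg[0]->1; indeg[2]->0; indeg[3]->2; indeg[6]->0 | ready=[2, 5, 6] | order so far=[4]
  pop 2: indeg[0]->0 | ready=[0, 5, 6] | order so far=[4, 2]
  pop 0: no out-edges | ready=[5, 6] | order so far=[4, 2, 0]
  pop 5: indeg[3]->1 | ready=[6] | order so far=[4, 2, 0, 5]
  pop 6: indeg[1]->0 | ready=[1] | order so far=[4, 2, 0, 5, 6]
  pop 1: indeg[3]->0 | ready=[3] | order so far=[4, 2, 0, 5, 6, 1]
  pop 3: no out-edges | ready=[] | order so far=[4, 2, 0, 5, 6, 1, 3]
  Result: [4, 2, 0, 5, 6, 1, 3]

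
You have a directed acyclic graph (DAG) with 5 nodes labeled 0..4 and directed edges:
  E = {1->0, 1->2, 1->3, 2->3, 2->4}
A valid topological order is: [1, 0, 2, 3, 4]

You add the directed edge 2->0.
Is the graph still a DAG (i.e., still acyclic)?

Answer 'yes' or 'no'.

Given toposort: [1, 0, 2, 3, 4]
Position of 2: index 2; position of 0: index 1
New edge 2->0: backward (u after v in old order)
Backward edge: old toposort is now invalid. Check if this creates a cycle.
Does 0 already reach 2? Reachable from 0: [0]. NO -> still a DAG (reorder needed).
Still a DAG? yes

Answer: yes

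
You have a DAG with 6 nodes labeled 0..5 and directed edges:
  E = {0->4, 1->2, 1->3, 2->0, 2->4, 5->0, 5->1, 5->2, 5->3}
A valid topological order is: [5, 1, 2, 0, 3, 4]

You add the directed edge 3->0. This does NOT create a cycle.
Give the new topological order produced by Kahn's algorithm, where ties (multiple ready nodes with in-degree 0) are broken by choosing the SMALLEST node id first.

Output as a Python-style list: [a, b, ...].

Old toposort: [5, 1, 2, 0, 3, 4]
Added edge: 3->0
Position of 3 (4) > position of 0 (3). Must reorder: 3 must now come before 0.
Run Kahn's algorithm (break ties by smallest node id):
  initial in-degrees: [3, 1, 2, 2, 2, 0]
  ready (indeg=0): [5]
  pop 5: indeg[0]->2; indeg[1]->0; indeg[2]->1; indeg[3]->1 | ready=[1] | order so far=[5]
  pop 1: indeg[2]->0; indeg[3]->0 | ready=[2, 3] | order so far=[5, 1]
  pop 2: indeg[0]->1; indeg[4]->1 | ready=[3] | order so far=[5, 1, 2]
  pop 3: indeg[0]->0 | ready=[0] | order so far=[5, 1, 2, 3]
  pop 0: indeg[4]->0 | ready=[4] | order so far=[5, 1, 2, 3, 0]
  pop 4: no out-edges | ready=[] | order so far=[5, 1, 2, 3, 0, 4]
  Result: [5, 1, 2, 3, 0, 4]

Answer: [5, 1, 2, 3, 0, 4]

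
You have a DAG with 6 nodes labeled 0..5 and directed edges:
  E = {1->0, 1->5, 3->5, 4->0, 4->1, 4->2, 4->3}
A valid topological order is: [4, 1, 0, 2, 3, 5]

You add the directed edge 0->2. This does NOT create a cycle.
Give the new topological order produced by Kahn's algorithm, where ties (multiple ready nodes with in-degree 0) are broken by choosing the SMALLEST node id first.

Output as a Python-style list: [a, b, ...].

Answer: [4, 1, 0, 2, 3, 5]

Derivation:
Old toposort: [4, 1, 0, 2, 3, 5]
Added edge: 0->2
Position of 0 (2) < position of 2 (3). Old order still valid.
Run Kahn's algorithm (break ties by smallest node id):
  initial in-degrees: [2, 1, 2, 1, 0, 2]
  ready (indeg=0): [4]
  pop 4: indeg[0]->1; indeg[1]->0; indeg[2]->1; indeg[3]->0 | ready=[1, 3] | order so far=[4]
  pop 1: indeg[0]->0; indeg[5]->1 | ready=[0, 3] | order so far=[4, 1]
  pop 0: indeg[2]->0 | ready=[2, 3] | order so far=[4, 1, 0]
  pop 2: no out-edges | ready=[3] | order so far=[4, 1, 0, 2]
  pop 3: indeg[5]->0 | ready=[5] | order so far=[4, 1, 0, 2, 3]
  pop 5: no out-edges | ready=[] | order so far=[4, 1, 0, 2, 3, 5]
  Result: [4, 1, 0, 2, 3, 5]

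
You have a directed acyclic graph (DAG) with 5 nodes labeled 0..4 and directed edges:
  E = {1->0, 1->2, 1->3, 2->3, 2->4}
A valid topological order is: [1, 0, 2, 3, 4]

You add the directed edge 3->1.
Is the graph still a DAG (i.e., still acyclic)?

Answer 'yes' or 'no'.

Given toposort: [1, 0, 2, 3, 4]
Position of 3: index 3; position of 1: index 0
New edge 3->1: backward (u after v in old order)
Backward edge: old toposort is now invalid. Check if this creates a cycle.
Does 1 already reach 3? Reachable from 1: [0, 1, 2, 3, 4]. YES -> cycle!
Still a DAG? no

Answer: no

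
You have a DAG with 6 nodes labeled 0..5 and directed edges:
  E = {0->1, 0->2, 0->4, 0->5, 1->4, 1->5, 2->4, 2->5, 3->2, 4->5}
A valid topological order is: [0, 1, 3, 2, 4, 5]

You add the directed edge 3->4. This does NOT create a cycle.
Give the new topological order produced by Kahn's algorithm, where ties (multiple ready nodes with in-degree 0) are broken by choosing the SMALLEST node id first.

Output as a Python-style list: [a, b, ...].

Old toposort: [0, 1, 3, 2, 4, 5]
Added edge: 3->4
Position of 3 (2) < position of 4 (4). Old order still valid.
Run Kahn's algorithm (break ties by smallest node id):
  initial in-degrees: [0, 1, 2, 0, 4, 4]
  ready (indeg=0): [0, 3]
  pop 0: indeg[1]->0; indeg[2]->1; indeg[4]->3; indeg[5]->3 | ready=[1, 3] | order so far=[0]
  pop 1: indeg[4]->2; indeg[5]->2 | ready=[3] | order so far=[0, 1]
  pop 3: indeg[2]->0; indeg[4]->1 | ready=[2] | order so far=[0, 1, 3]
  pop 2: indeg[4]->0; indeg[5]->1 | ready=[4] | order so far=[0, 1, 3, 2]
  pop 4: indeg[5]->0 | ready=[5] | order so far=[0, 1, 3, 2, 4]
  pop 5: no out-edges | ready=[] | order so far=[0, 1, 3, 2, 4, 5]
  Result: [0, 1, 3, 2, 4, 5]

Answer: [0, 1, 3, 2, 4, 5]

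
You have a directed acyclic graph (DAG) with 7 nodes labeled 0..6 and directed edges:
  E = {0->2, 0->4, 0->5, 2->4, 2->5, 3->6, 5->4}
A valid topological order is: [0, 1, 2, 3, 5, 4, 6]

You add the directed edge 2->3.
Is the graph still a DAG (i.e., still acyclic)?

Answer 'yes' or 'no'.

Answer: yes

Derivation:
Given toposort: [0, 1, 2, 3, 5, 4, 6]
Position of 2: index 2; position of 3: index 3
New edge 2->3: forward
Forward edge: respects the existing order. Still a DAG, same toposort still valid.
Still a DAG? yes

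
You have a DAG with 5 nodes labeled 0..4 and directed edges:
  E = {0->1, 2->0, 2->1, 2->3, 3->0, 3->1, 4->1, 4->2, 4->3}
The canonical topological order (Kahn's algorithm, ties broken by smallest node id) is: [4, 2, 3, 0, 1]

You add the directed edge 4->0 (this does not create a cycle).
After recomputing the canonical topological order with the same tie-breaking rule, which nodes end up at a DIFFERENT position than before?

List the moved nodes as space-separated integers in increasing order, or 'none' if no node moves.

Answer: none

Derivation:
Old toposort: [4, 2, 3, 0, 1]
Added edge 4->0
Recompute Kahn (smallest-id tiebreak):
  initial in-degrees: [3, 4, 1, 2, 0]
  ready (indeg=0): [4]
  pop 4: indeg[0]->2; indeg[1]->3; indeg[2]->0; indeg[3]->1 | ready=[2] | order so far=[4]
  pop 2: indeg[0]->1; indeg[1]->2; indeg[3]->0 | ready=[3] | order so far=[4, 2]
  pop 3: indeg[0]->0; indeg[1]->1 | ready=[0] | order so far=[4, 2, 3]
  pop 0: indeg[1]->0 | ready=[1] | order so far=[4, 2, 3, 0]
  pop 1: no out-edges | ready=[] | order so far=[4, 2, 3, 0, 1]
New canonical toposort: [4, 2, 3, 0, 1]
Compare positions:
  Node 0: index 3 -> 3 (same)
  Node 1: index 4 -> 4 (same)
  Node 2: index 1 -> 1 (same)
  Node 3: index 2 -> 2 (same)
  Node 4: index 0 -> 0 (same)
Nodes that changed position: none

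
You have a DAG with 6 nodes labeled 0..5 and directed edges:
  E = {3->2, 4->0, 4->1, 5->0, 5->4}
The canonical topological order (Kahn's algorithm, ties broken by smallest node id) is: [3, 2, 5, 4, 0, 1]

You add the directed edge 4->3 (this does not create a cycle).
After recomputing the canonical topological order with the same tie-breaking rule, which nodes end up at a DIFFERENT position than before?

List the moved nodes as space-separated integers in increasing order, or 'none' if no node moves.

Old toposort: [3, 2, 5, 4, 0, 1]
Added edge 4->3
Recompute Kahn (smallest-id tiebreak):
  initial in-degrees: [2, 1, 1, 1, 1, 0]
  ready (indeg=0): [5]
  pop 5: indeg[0]->1; indeg[4]->0 | ready=[4] | order so far=[5]
  pop 4: indeg[0]->0; indeg[1]->0; indeg[3]->0 | ready=[0, 1, 3] | order so far=[5, 4]
  pop 0: no out-edges | ready=[1, 3] | order so far=[5, 4, 0]
  pop 1: no out-edges | ready=[3] | order so far=[5, 4, 0, 1]
  pop 3: indeg[2]->0 | ready=[2] | order so far=[5, 4, 0, 1, 3]
  pop 2: no out-edges | ready=[] | order so far=[5, 4, 0, 1, 3, 2]
New canonical toposort: [5, 4, 0, 1, 3, 2]
Compare positions:
  Node 0: index 4 -> 2 (moved)
  Node 1: index 5 -> 3 (moved)
  Node 2: index 1 -> 5 (moved)
  Node 3: index 0 -> 4 (moved)
  Node 4: index 3 -> 1 (moved)
  Node 5: index 2 -> 0 (moved)
Nodes that changed position: 0 1 2 3 4 5

Answer: 0 1 2 3 4 5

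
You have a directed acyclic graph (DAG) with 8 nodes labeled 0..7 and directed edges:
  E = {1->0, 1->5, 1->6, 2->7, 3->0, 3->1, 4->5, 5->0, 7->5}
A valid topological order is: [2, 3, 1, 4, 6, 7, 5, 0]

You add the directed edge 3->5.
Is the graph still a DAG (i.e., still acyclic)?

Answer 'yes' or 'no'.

Answer: yes

Derivation:
Given toposort: [2, 3, 1, 4, 6, 7, 5, 0]
Position of 3: index 1; position of 5: index 6
New edge 3->5: forward
Forward edge: respects the existing order. Still a DAG, same toposort still valid.
Still a DAG? yes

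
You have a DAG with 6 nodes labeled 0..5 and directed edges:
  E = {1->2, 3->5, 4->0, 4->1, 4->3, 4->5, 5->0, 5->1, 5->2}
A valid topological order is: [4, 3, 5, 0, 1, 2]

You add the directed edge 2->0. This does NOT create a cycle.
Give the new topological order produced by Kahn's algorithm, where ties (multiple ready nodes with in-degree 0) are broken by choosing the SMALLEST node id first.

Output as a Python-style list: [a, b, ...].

Answer: [4, 3, 5, 1, 2, 0]

Derivation:
Old toposort: [4, 3, 5, 0, 1, 2]
Added edge: 2->0
Position of 2 (5) > position of 0 (3). Must reorder: 2 must now come before 0.
Run Kahn's algorithm (break ties by smallest node id):
  initial in-degrees: [3, 2, 2, 1, 0, 2]
  ready (indeg=0): [4]
  pop 4: indeg[0]->2; indeg[1]->1; indeg[3]->0; indeg[5]->1 | ready=[3] | order so far=[4]
  pop 3: indeg[5]->0 | ready=[5] | order so far=[4, 3]
  pop 5: indeg[0]->1; indeg[1]->0; indeg[2]->1 | ready=[1] | order so far=[4, 3, 5]
  pop 1: indeg[2]->0 | ready=[2] | order so far=[4, 3, 5, 1]
  pop 2: indeg[0]->0 | ready=[0] | order so far=[4, 3, 5, 1, 2]
  pop 0: no out-edges | ready=[] | order so far=[4, 3, 5, 1, 2, 0]
  Result: [4, 3, 5, 1, 2, 0]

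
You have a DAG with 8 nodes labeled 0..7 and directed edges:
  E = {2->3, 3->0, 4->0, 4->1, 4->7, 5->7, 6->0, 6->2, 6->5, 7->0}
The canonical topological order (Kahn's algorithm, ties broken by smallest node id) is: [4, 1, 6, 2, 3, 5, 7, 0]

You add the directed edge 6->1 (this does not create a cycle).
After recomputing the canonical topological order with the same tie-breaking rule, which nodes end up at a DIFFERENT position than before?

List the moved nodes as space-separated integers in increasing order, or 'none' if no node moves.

Old toposort: [4, 1, 6, 2, 3, 5, 7, 0]
Added edge 6->1
Recompute Kahn (smallest-id tiebreak):
  initial in-degrees: [4, 2, 1, 1, 0, 1, 0, 2]
  ready (indeg=0): [4, 6]
  pop 4: indeg[0]->3; indeg[1]->1; indeg[7]->1 | ready=[6] | order so far=[4]
  pop 6: indeg[0]->2; indeg[1]->0; indeg[2]->0; indeg[5]->0 | ready=[1, 2, 5] | order so far=[4, 6]
  pop 1: no out-edges | ready=[2, 5] | order so far=[4, 6, 1]
  pop 2: indeg[3]->0 | ready=[3, 5] | order so far=[4, 6, 1, 2]
  pop 3: indeg[0]->1 | ready=[5] | order so far=[4, 6, 1, 2, 3]
  pop 5: indeg[7]->0 | ready=[7] | order so far=[4, 6, 1, 2, 3, 5]
  pop 7: indeg[0]->0 | ready=[0] | order so far=[4, 6, 1, 2, 3, 5, 7]
  pop 0: no out-edges | ready=[] | order so far=[4, 6, 1, 2, 3, 5, 7, 0]
New canonical toposort: [4, 6, 1, 2, 3, 5, 7, 0]
Compare positions:
  Node 0: index 7 -> 7 (same)
  Node 1: index 1 -> 2 (moved)
  Node 2: index 3 -> 3 (same)
  Node 3: index 4 -> 4 (same)
  Node 4: index 0 -> 0 (same)
  Node 5: index 5 -> 5 (same)
  Node 6: index 2 -> 1 (moved)
  Node 7: index 6 -> 6 (same)
Nodes that changed position: 1 6

Answer: 1 6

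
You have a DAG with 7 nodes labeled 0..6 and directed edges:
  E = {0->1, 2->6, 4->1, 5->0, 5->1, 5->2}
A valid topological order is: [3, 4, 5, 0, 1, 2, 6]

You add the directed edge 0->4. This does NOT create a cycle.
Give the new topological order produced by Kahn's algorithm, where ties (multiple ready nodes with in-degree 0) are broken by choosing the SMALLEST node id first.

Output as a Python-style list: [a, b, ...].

Old toposort: [3, 4, 5, 0, 1, 2, 6]
Added edge: 0->4
Position of 0 (3) > position of 4 (1). Must reorder: 0 must now come before 4.
Run Kahn's algorithm (break ties by smallest node id):
  initial in-degrees: [1, 3, 1, 0, 1, 0, 1]
  ready (indeg=0): [3, 5]
  pop 3: no out-edges | ready=[5] | order so far=[3]
  pop 5: indeg[0]->0; indeg[1]->2; indeg[2]->0 | ready=[0, 2] | order so far=[3, 5]
  pop 0: indeg[1]->1; indeg[4]->0 | ready=[2, 4] | order so far=[3, 5, 0]
  pop 2: indeg[6]->0 | ready=[4, 6] | order so far=[3, 5, 0, 2]
  pop 4: indeg[1]->0 | ready=[1, 6] | order so far=[3, 5, 0, 2, 4]
  pop 1: no out-edges | ready=[6] | order so far=[3, 5, 0, 2, 4, 1]
  pop 6: no out-edges | ready=[] | order so far=[3, 5, 0, 2, 4, 1, 6]
  Result: [3, 5, 0, 2, 4, 1, 6]

Answer: [3, 5, 0, 2, 4, 1, 6]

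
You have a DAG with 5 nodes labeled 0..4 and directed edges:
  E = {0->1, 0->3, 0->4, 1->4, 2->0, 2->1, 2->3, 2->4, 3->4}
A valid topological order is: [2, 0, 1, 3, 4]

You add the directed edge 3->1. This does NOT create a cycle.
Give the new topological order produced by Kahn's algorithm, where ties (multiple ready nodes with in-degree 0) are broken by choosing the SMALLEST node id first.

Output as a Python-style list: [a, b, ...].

Old toposort: [2, 0, 1, 3, 4]
Added edge: 3->1
Position of 3 (3) > position of 1 (2). Must reorder: 3 must now come before 1.
Run Kahn's algorithm (break ties by smallest node id):
  initial in-degrees: [1, 3, 0, 2, 4]
  ready (indeg=0): [2]
  pop 2: indeg[0]->0; indeg[1]->2; indeg[3]->1; indeg[4]->3 | ready=[0] | order so far=[2]
  pop 0: indeg[1]->1; indeg[3]->0; indeg[4]->2 | ready=[3] | order so far=[2, 0]
  pop 3: indeg[1]->0; indeg[4]->1 | ready=[1] | order so far=[2, 0, 3]
  pop 1: indeg[4]->0 | ready=[4] | order so far=[2, 0, 3, 1]
  pop 4: no out-edges | ready=[] | order so far=[2, 0, 3, 1, 4]
  Result: [2, 0, 3, 1, 4]

Answer: [2, 0, 3, 1, 4]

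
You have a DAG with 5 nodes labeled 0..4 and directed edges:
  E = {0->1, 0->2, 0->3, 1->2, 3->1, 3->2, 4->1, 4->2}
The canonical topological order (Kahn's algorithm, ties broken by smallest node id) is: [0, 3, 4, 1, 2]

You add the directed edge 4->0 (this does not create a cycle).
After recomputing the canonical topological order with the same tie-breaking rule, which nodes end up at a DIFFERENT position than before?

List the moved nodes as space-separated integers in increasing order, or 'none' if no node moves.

Answer: 0 3 4

Derivation:
Old toposort: [0, 3, 4, 1, 2]
Added edge 4->0
Recompute Kahn (smallest-id tiebreak):
  initial in-degrees: [1, 3, 4, 1, 0]
  ready (indeg=0): [4]
  pop 4: indeg[0]->0; indeg[1]->2; indeg[2]->3 | ready=[0] | order so far=[4]
  pop 0: indeg[1]->1; indeg[2]->2; indeg[3]->0 | ready=[3] | order so far=[4, 0]
  pop 3: indeg[1]->0; indeg[2]->1 | ready=[1] | order so far=[4, 0, 3]
  pop 1: indeg[2]->0 | ready=[2] | order so far=[4, 0, 3, 1]
  pop 2: no out-edges | ready=[] | order so far=[4, 0, 3, 1, 2]
New canonical toposort: [4, 0, 3, 1, 2]
Compare positions:
  Node 0: index 0 -> 1 (moved)
  Node 1: index 3 -> 3 (same)
  Node 2: index 4 -> 4 (same)
  Node 3: index 1 -> 2 (moved)
  Node 4: index 2 -> 0 (moved)
Nodes that changed position: 0 3 4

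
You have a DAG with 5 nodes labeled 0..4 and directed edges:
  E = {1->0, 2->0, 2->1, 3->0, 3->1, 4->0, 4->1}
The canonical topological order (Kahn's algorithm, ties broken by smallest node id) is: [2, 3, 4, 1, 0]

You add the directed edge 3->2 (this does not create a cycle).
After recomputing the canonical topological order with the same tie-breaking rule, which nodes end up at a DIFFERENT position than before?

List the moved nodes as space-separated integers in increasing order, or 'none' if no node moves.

Answer: 2 3

Derivation:
Old toposort: [2, 3, 4, 1, 0]
Added edge 3->2
Recompute Kahn (smallest-id tiebreak):
  initial in-degrees: [4, 3, 1, 0, 0]
  ready (indeg=0): [3, 4]
  pop 3: indeg[0]->3; indeg[1]->2; indeg[2]->0 | ready=[2, 4] | order so far=[3]
  pop 2: indeg[0]->2; indeg[1]->1 | ready=[4] | order so far=[3, 2]
  pop 4: indeg[0]->1; indeg[1]->0 | ready=[1] | order so far=[3, 2, 4]
  pop 1: indeg[0]->0 | ready=[0] | order so far=[3, 2, 4, 1]
  pop 0: no out-edges | ready=[] | order so far=[3, 2, 4, 1, 0]
New canonical toposort: [3, 2, 4, 1, 0]
Compare positions:
  Node 0: index 4 -> 4 (same)
  Node 1: index 3 -> 3 (same)
  Node 2: index 0 -> 1 (moved)
  Node 3: index 1 -> 0 (moved)
  Node 4: index 2 -> 2 (same)
Nodes that changed position: 2 3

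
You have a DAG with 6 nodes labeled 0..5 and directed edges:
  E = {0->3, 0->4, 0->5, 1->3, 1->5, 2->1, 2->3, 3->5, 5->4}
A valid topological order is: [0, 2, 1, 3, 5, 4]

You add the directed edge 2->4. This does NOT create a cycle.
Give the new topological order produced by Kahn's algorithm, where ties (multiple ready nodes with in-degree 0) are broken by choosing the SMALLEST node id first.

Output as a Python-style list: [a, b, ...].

Old toposort: [0, 2, 1, 3, 5, 4]
Added edge: 2->4
Position of 2 (1) < position of 4 (5). Old order still valid.
Run Kahn's algorithm (break ties by smallest node id):
  initial in-degrees: [0, 1, 0, 3, 3, 3]
  ready (indeg=0): [0, 2]
  pop 0: indeg[3]->2; indeg[4]->2; indeg[5]->2 | ready=[2] | order so far=[0]
  pop 2: indeg[1]->0; indeg[3]->1; indeg[4]->1 | ready=[1] | order so far=[0, 2]
  pop 1: indeg[3]->0; indeg[5]->1 | ready=[3] | order so far=[0, 2, 1]
  pop 3: indeg[5]->0 | ready=[5] | order so far=[0, 2, 1, 3]
  pop 5: indeg[4]->0 | ready=[4] | order so far=[0, 2, 1, 3, 5]
  pop 4: no out-edges | ready=[] | order so far=[0, 2, 1, 3, 5, 4]
  Result: [0, 2, 1, 3, 5, 4]

Answer: [0, 2, 1, 3, 5, 4]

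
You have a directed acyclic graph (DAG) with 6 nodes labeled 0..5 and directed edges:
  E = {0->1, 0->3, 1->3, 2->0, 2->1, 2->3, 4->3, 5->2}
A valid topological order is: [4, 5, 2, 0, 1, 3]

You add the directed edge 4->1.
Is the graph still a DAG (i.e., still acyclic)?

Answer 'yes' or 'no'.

Given toposort: [4, 5, 2, 0, 1, 3]
Position of 4: index 0; position of 1: index 4
New edge 4->1: forward
Forward edge: respects the existing order. Still a DAG, same toposort still valid.
Still a DAG? yes

Answer: yes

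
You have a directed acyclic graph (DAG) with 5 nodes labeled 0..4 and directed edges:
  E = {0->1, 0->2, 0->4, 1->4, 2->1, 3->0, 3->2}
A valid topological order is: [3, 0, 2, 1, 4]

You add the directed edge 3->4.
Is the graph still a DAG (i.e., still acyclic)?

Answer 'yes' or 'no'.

Answer: yes

Derivation:
Given toposort: [3, 0, 2, 1, 4]
Position of 3: index 0; position of 4: index 4
New edge 3->4: forward
Forward edge: respects the existing order. Still a DAG, same toposort still valid.
Still a DAG? yes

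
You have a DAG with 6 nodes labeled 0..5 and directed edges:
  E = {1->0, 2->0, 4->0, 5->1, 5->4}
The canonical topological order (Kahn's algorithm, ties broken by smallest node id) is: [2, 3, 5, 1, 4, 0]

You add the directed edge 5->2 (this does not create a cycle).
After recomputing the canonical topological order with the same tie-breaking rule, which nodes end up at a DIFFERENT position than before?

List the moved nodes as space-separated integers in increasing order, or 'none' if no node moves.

Old toposort: [2, 3, 5, 1, 4, 0]
Added edge 5->2
Recompute Kahn (smallest-id tiebreak):
  initial in-degrees: [3, 1, 1, 0, 1, 0]
  ready (indeg=0): [3, 5]
  pop 3: no out-edges | ready=[5] | order so far=[3]
  pop 5: indeg[1]->0; indeg[2]->0; indeg[4]->0 | ready=[1, 2, 4] | order so far=[3, 5]
  pop 1: indeg[0]->2 | ready=[2, 4] | order so far=[3, 5, 1]
  pop 2: indeg[0]->1 | ready=[4] | order so far=[3, 5, 1, 2]
  pop 4: indeg[0]->0 | ready=[0] | order so far=[3, 5, 1, 2, 4]
  pop 0: no out-edges | ready=[] | order so far=[3, 5, 1, 2, 4, 0]
New canonical toposort: [3, 5, 1, 2, 4, 0]
Compare positions:
  Node 0: index 5 -> 5 (same)
  Node 1: index 3 -> 2 (moved)
  Node 2: index 0 -> 3 (moved)
  Node 3: index 1 -> 0 (moved)
  Node 4: index 4 -> 4 (same)
  Node 5: index 2 -> 1 (moved)
Nodes that changed position: 1 2 3 5

Answer: 1 2 3 5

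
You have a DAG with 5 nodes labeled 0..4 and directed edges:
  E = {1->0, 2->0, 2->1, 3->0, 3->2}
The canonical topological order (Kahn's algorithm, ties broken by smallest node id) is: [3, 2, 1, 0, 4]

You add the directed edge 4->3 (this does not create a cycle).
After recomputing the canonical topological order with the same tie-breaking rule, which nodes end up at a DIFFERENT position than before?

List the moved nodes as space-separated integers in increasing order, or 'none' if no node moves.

Old toposort: [3, 2, 1, 0, 4]
Added edge 4->3
Recompute Kahn (smallest-id tiebreak):
  initial in-degrees: [3, 1, 1, 1, 0]
  ready (indeg=0): [4]
  pop 4: indeg[3]->0 | ready=[3] | order so far=[4]
  pop 3: indeg[0]->2; indeg[2]->0 | ready=[2] | order so far=[4, 3]
  pop 2: indeg[0]->1; indeg[1]->0 | ready=[1] | order so far=[4, 3, 2]
  pop 1: indeg[0]->0 | ready=[0] | order so far=[4, 3, 2, 1]
  pop 0: no out-edges | ready=[] | order so far=[4, 3, 2, 1, 0]
New canonical toposort: [4, 3, 2, 1, 0]
Compare positions:
  Node 0: index 3 -> 4 (moved)
  Node 1: index 2 -> 3 (moved)
  Node 2: index 1 -> 2 (moved)
  Node 3: index 0 -> 1 (moved)
  Node 4: index 4 -> 0 (moved)
Nodes that changed position: 0 1 2 3 4

Answer: 0 1 2 3 4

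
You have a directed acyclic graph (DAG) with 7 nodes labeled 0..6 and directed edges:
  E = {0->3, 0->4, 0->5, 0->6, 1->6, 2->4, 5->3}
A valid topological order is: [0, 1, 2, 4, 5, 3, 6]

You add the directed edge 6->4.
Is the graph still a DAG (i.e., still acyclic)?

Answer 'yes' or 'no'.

Answer: yes

Derivation:
Given toposort: [0, 1, 2, 4, 5, 3, 6]
Position of 6: index 6; position of 4: index 3
New edge 6->4: backward (u after v in old order)
Backward edge: old toposort is now invalid. Check if this creates a cycle.
Does 4 already reach 6? Reachable from 4: [4]. NO -> still a DAG (reorder needed).
Still a DAG? yes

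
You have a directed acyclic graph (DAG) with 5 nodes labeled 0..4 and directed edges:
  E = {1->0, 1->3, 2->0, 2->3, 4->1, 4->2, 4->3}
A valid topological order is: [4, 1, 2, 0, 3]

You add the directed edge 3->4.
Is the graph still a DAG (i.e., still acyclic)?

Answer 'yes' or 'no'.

Answer: no

Derivation:
Given toposort: [4, 1, 2, 0, 3]
Position of 3: index 4; position of 4: index 0
New edge 3->4: backward (u after v in old order)
Backward edge: old toposort is now invalid. Check if this creates a cycle.
Does 4 already reach 3? Reachable from 4: [0, 1, 2, 3, 4]. YES -> cycle!
Still a DAG? no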